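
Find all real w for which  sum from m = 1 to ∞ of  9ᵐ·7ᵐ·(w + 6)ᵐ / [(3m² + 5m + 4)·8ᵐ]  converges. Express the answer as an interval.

[-386/63, -370/63]

Ratio test: |a_{m+1}/a_m| = [(3m² + 5m + 4)/(3(m+1)² + 5(m+1) + 4)] · 9·7/8 → 63/8 as m → ∞.
Convergence for |w + 6| · 63/8 < 1, i.e. |w + 6| < 8/63. So R = 8/63.
At w = -370/63: the terms are on the order of 1/m², so the series converges absolutely by comparison with the p-series (p = 2 > 1).
Endpoint w = -386/63: absolute convergence follows by limit comparison with Σ 1/m².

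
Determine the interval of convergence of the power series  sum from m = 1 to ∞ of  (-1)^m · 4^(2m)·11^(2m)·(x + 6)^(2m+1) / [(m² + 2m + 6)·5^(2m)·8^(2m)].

Apply the ratio test: |a_{m+1}| / |a_m| = [(m² + 2m + 6)/((m+1)² + 2(m+1) + 6)] · 16·121/(25·64), which tends to 121/100 as m → ∞.
Since the exponent of (x + 6) increases by 2 each term, convergence requires |x + 6|² < 100/121, hence R = 10/11.
Check x = -56/11: absolute convergence follows by limit comparison with Σ 1/m².
When x = -76/11, the terms are on the order of 1/m², so the series converges absolutely by comparison with the p-series (p = 2 > 1).

[-76/11, -56/11]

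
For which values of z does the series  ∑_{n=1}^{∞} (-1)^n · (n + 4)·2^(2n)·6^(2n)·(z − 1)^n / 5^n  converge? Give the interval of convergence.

(139/144, 149/144)

By the ratio test, |a_{n+1}/a_n| = [((n+1) + 4)/(n + 4)] · 4·36/5 → 144/5.
The series converges when 144/5 · |z − 1| < 1, giving R = 5/144.
Endpoint z = 149/144: the terms do not tend to 0, so the series diverges.
At z = 139/144: the terms have absolute value of order n, which does not tend to 0, so the series diverges by the divergence test.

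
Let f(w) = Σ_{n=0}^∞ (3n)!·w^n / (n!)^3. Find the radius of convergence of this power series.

R = 1/27

Ratio test: |a_{n+1}/a_n| = (3n+1)·(3n+2)·(3n+3)/(n+1)³ → 27 as n → ∞.
The series converges when 27 · |w| < 1, giving R = 1/27.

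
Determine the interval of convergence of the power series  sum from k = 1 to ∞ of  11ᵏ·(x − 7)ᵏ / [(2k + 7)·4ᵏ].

The ratio of consecutive coefficients is [(2k + 7)/(2(k+1) + 7)] · 11/4 → 11/4.
Hence the series converges for |x − 7| < 1/(11/4) = 4/11, so the radius of convergence is 4/11.
When x = 81/11, the terms behave like c/k; limit comparison with the harmonic series gives divergence.
At x = 73/11: an alternating series whose terms decrease to 0 in absolute value, so it converges by the Leibniz criterion.

[73/11, 81/11)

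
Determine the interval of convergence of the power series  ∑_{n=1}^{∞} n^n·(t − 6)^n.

Applying the root test, |a_n|^(1/n) = n → ∞.
Since the n-th root of |a_n| is unbounded, the series converges only at t = 6; R = 0.

{6}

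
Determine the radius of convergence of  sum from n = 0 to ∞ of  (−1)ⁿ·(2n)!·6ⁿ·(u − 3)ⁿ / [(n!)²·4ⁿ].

By the ratio test, |a_{n+1}/a_n| = (2n+1)·(2n+2)/(n+1)² · 6/4 → 6.
The series converges when 6 · |u − 3| < 1, giving R = 1/6.

R = 1/6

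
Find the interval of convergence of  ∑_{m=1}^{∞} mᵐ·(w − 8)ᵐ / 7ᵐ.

{8}

Root test: |a_m|^(1/m) = m/7 → ∞.
The root grows without bound, so R = 0 (convergence only at w = 8).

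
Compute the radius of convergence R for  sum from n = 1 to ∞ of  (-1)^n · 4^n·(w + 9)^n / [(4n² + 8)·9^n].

Ratio test: |a_{n+1}/a_n| = [(4n² + 8)/(4(n+1)² + 8)] · 4/9 → 4/9 as n → ∞.
The series converges when 4/9 · |w + 9| < 1, giving R = 9/4.

R = 9/4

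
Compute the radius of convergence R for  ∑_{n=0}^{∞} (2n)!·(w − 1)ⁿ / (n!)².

R = 1/4

Ratio test: |a_{n+1}/a_n| = (2n+1)·(2n+2)/(n+1)² → 4 as n → ∞.
Convergence for |w − 1| · 4 < 1, i.e. |w − 1| < 1/4. So R = 1/4.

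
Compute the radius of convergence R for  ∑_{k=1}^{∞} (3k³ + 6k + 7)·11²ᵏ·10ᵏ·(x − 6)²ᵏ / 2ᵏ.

R = √5/55

Apply the ratio test: |a_{k+1}| / |a_k| = [(3(k+1)³ + 6(k+1) + 7)/(3k³ + 6k + 7)] · 121·10/2, which tends to 605 as k → ∞.
Successive powers of (x − 6) differ by 2, so the series converges when |x − 6|² · 605 < 1, i.e. |x − 6| < √(1/605). So R = √5/55.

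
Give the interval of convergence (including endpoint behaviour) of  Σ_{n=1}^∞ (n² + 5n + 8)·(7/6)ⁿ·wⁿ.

Ratio test: |a_{n+1}/a_n| = [((n+1)² + 5(n+1) + 8)/(n² + 5n + 8)] · 7/6 → 7/6 as n → ∞.
The series converges when 7/6 · |w| < 1, giving R = 6/7.
Endpoint w = 6/7: the terms have absolute value of order n², which does not tend to 0, so the series diverges by the divergence test.
At w = -6/7: the terms do not tend to 0, so the series diverges.

(-6/7, 6/7)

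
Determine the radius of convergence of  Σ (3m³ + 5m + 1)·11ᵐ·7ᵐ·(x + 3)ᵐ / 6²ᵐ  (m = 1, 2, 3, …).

Ratio test: |a_{m+1}/a_m| = [(3(m+1)³ + 5(m+1) + 1)/(3m³ + 5m + 1)] · 11·7/36 → 77/36 as m → ∞.
Hence the series converges for |x + 3| < 1/(77/36) = 36/77, so the radius of convergence is 36/77.

R = 36/77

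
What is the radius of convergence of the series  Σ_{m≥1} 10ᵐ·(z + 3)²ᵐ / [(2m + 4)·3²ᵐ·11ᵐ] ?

R = 3√110/10

Ratio test: |a_{m+1}/a_m| = [(2m + 4)/(2(m+1) + 4)] · 10/(9·11) → 10/99 as m → ∞.
Since the exponent of (z + 3) increases by 2 each term, convergence requires |z + 3|² < 99/10, hence R = 3√110/10.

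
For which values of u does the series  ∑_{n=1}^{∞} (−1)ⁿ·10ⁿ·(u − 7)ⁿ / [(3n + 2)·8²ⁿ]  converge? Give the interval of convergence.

Apply the ratio test: |a_{n+1}| / |a_n| = [(3n + 2)/(3(n+1) + 2)] · 10/64, which tends to 5/32 as n → ∞.
Convergence for |u − 7| · 5/32 < 1, i.e. |u − 7| < 32/5. So R = 32/5.
At u = 67/5: an alternating series whose terms decrease to 0 in absolute value, so it converges by the Leibniz criterion.
Endpoint u = 3/5: comparison with the harmonic series Σ 1/n shows the series diverges.

(3/5, 67/5]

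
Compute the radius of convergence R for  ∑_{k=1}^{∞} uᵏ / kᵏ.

Root test: |a_k|^(1/k) = 1/k → 0.
The limit is 0 for every u, so R = ∞.

R = ∞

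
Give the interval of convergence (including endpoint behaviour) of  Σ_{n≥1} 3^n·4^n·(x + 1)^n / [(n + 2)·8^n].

[-5/3, -1/3)

The ratio of consecutive coefficients is [(n + 2)/((n+1) + 2)] · 3·4/8 → 3/2.
The series converges when 3/2 · |x + 1| < 1, giving R = 2/3.
Endpoint x = -1/3: comparison with the harmonic series Σ 1/n shows the series diverges.
Check x = -5/3: an alternating series whose terms decrease to 0 in absolute value, so it converges by the Leibniz criterion.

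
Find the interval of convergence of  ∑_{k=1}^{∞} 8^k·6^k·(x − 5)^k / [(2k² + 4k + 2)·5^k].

[235/48, 245/48]

Apply the ratio test: |a_{k+1}| / |a_k| = [(2k² + 4k + 2)/(2(k+1)² + 4(k+1) + 2)] · 8·6/5, which tends to 48/5 as k → ∞.
The series converges when 48/5 · |x − 5| < 1, giving R = 5/48.
Check x = 245/48: the terms are on the order of 1/k², so the series converges absolutely by comparison with the p-series (p = 2 > 1).
Check x = 235/48: the series is dominated by a constant times Σ 1/k², which converges (p = 2 > 1).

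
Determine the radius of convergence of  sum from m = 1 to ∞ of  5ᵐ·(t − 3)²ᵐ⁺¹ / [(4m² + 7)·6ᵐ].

Apply the ratio test: |a_{m+1}| / |a_m| = [(4m² + 7)/(4(m+1)² + 7)] · 5/6, which tends to 5/6 as m → ∞.
Writing y = (t − 3)², the series in y has radius 6/5, so |t − 3| < √(6/5) and R = √30/5.

R = √30/5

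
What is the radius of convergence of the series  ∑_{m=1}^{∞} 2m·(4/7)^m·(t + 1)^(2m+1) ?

Apply the ratio test: |a_{m+1}| / |a_m| = [2(m+1)/2m] · 4/7, which tends to 4/7 as m → ∞.
Since the exponent of (t + 1) increases by 2 each term, convergence requires |t + 1|² < 7/4, hence R = √7/2.

R = √7/2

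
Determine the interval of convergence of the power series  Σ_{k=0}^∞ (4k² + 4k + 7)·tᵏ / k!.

(−∞, ∞)

The ratio of consecutive coefficients is (4(k+1)² + 4(k+1) + 7)/(4k² + 4k + 7) · 1/(k+1) → 0.
The limit is 0, so the series converges for all t; R = ∞.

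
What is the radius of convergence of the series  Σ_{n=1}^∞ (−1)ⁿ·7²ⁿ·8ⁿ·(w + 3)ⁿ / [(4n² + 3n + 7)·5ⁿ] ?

The ratio of consecutive coefficients is [(4n² + 3n + 7)/(4(n+1)² + 3(n+1) + 7)] · 49·8/5 → 392/5.
Thus R = 1/(392/5) = 5/392.

R = 5/392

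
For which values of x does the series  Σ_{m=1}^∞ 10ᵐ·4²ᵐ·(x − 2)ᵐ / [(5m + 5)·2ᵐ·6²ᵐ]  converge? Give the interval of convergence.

Ratio test: |a_{m+1}/a_m| = [(5m + 5)/(5(m+1) + 5)] · 10·16/(2·36) → 20/9 as m → ∞.
The series converges when 20/9 · |x − 2| < 1, giving R = 9/20.
At x = 49/20: comparison with the harmonic series Σ 1/m shows the series diverges.
Endpoint x = 31/20: convergence follows from the alternating series test (terms decrease monotonically to 0).

[31/20, 49/20)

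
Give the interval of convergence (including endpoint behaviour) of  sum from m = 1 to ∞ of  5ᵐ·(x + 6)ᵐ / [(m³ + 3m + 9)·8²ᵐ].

[-94/5, 34/5]

By the ratio test, |a_{m+1}/a_m| = [(m³ + 3m + 9)/((m+1)³ + 3(m+1) + 9)] · 5/64 → 5/64.
Hence the series converges for |x + 6| < 1/(5/64) = 64/5, so the radius of convergence is 64/5.
When x = 34/5, absolute convergence follows by limit comparison with Σ 1/m³.
Endpoint x = -94/5: absolute convergence follows by limit comparison with Σ 1/m³.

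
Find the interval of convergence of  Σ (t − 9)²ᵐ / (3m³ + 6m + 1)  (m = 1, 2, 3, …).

[8, 10]

By the ratio test, |a_{m+1}/a_m| = (3m³ + 6m + 1)/(3(m+1)³ + 6(m+1) + 1) → 1.
Since the exponent of (t − 9) increases by 2 each term, convergence requires |t − 9|² < 1, hence R = 1.
Check t = 10: the series is dominated by a constant times Σ 1/m³, which converges (p = 3 > 1).
Endpoint t = 8: the terms are on the order of 1/m³, so the series converges absolutely by comparison with the p-series (p = 3 > 1).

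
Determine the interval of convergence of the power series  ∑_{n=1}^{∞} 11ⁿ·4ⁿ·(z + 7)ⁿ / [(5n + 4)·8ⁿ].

The ratio of consecutive coefficients is [(5n + 4)/(5(n+1) + 4)] · 11·4/8 → 11/2.
Convergence for |z + 7| · 11/2 < 1, i.e. |z + 7| < 2/11. So R = 2/11.
When z = -75/11, the terms are asymptotic to a nonzero constant times 1/n, so the series diverges by limit comparison with Σ 1/n.
When z = -79/11, the terms alternate in sign and decrease monotonically to 0 in absolute value (size ~ c/n), so the alternating series test gives convergence.

[-79/11, -75/11)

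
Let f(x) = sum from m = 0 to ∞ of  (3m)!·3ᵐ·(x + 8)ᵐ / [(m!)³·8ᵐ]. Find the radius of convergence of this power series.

Apply the ratio test: |a_{m+1}| / |a_m| = (3m+1)·(3m+2)·(3m+3)/(m+1)³ · 3/8, which tends to 81/8 as m → ∞.
Convergence for |x + 8| · 81/8 < 1, i.e. |x + 8| < 8/81. So R = 8/81.

R = 8/81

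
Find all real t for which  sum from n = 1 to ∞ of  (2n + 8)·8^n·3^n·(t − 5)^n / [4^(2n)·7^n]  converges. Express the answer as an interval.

Ratio test: |a_{n+1}/a_n| = [(2(n+1) + 8)/(2n + 8)] · 8·3/(16·7) → 3/14 as n → ∞.
The series converges when 3/14 · |t − 5| < 1, giving R = 14/3.
Check t = 29/3: the terms have absolute value of order n, which does not tend to 0, so the series diverges by the divergence test.
Check t = 1/3: the terms do not tend to 0, so the series diverges.

(1/3, 29/3)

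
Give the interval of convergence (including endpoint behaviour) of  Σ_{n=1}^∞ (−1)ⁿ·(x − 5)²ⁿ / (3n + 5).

The ratio of consecutive coefficients is (3n + 5)/(3(n+1) + 5) → 1.
Since the exponent of (x − 5) increases by 2 each term, convergence requires |x − 5|² < 1, hence R = 1.
At x = 6: an alternating series whose terms decrease to 0 in absolute value, so it converges by the Leibniz criterion.
When x = 4, convergence follows from the alternating series test (terms decrease monotonically to 0).

[4, 6]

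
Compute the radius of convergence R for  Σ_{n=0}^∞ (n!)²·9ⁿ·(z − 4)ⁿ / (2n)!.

Ratio test: |a_{n+1}/a_n| = (n+1)²/[(2n+1)·(2n+2)] · 9 → 9/4 as n → ∞.
Convergence for |z − 4| · 9/4 < 1, i.e. |z − 4| < 4/9. So R = 4/9.

R = 4/9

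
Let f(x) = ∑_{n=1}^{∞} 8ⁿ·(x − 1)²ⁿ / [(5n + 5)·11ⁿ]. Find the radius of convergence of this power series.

By the ratio test, |a_{n+1}/a_n| = [(5n + 5)/(5(n+1) + 5)] · 8/11 → 8/11.
Writing y = (x − 1)², the series in y has radius 11/8, so |x − 1| < √(11/8) and R = √22/4.

R = √22/4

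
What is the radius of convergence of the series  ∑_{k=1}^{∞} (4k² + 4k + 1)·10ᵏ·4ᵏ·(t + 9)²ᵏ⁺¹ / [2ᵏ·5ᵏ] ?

R = 1/2

Apply the ratio test: |a_{k+1}| / |a_k| = [(4(k+1)² + 4(k+1) + 1)/(4k² + 4k + 1)] · 10·4/(2·5), which tends to 4 as k → ∞.
Successive powers of (t + 9) differ by 2, so the series converges when |t + 9|² · 4 < 1, i.e. |t + 9| < √(1/4) = 1/2. So R = 1/2.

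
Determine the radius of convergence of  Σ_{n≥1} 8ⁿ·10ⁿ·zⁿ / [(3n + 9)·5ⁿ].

Ratio test: |a_{n+1}/a_n| = [(3n + 9)/(3(n+1) + 9)] · 8·10/5 → 16 as n → ∞.
Convergence for |z| · 16 < 1, i.e. |z| < 1/16. So R = 1/16.

R = 1/16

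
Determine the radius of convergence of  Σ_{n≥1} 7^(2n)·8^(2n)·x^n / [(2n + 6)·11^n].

Ratio test: |a_{n+1}/a_n| = [(2n + 6)/(2(n+1) + 6)] · 49·64/11 → 3136/11 as n → ∞.
Thus R = 1/(3136/11) = 11/3136.

R = 11/3136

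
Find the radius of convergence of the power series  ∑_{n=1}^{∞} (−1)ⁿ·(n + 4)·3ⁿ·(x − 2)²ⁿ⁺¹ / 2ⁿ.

R = √6/3

By the ratio test, |a_{n+1}/a_n| = [((n+1) + 4)/(n + 4)] · 3/2 → 3/2.
Writing y = (x − 2)², the series in y has radius 2/3, so |x − 2| < √(2/3) and R = √6/3.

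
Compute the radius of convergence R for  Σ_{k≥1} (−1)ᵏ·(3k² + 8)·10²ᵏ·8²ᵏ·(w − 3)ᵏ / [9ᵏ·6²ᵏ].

R = 81/1600

By the ratio test, |a_{k+1}/a_k| = [(3(k+1)² + 8)/(3k² + 8)] · 100·64/(9·36) → 1600/81.
Thus R = 1/(1600/81) = 81/1600.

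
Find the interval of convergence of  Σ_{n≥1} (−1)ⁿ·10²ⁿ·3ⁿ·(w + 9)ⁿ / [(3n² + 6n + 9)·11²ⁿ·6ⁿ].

Apply the ratio test: |a_{n+1}| / |a_n| = [(3n² + 6n + 9)/(3(n+1)² + 6(n+1) + 9)] · 100·3/(121·6), which tends to 50/121 as n → ∞.
The series converges when 50/121 · |w + 9| < 1, giving R = 121/50.
At w = -329/50: absolute convergence follows by limit comparison with Σ 1/n².
Endpoint w = -571/50: the terms are on the order of 1/n², so the series converges absolutely by comparison with the p-series (p = 2 > 1).

[-571/50, -329/50]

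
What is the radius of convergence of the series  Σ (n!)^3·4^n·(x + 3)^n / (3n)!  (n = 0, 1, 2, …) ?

Apply the ratio test: |a_{n+1}| / |a_n| = (n+1)³/[(3n+1)·(3n+2)·(3n+3)] · 4, which tends to 4/27 as n → ∞.
Convergence for |x + 3| · 4/27 < 1, i.e. |x + 3| < 27/4. So R = 27/4.

R = 27/4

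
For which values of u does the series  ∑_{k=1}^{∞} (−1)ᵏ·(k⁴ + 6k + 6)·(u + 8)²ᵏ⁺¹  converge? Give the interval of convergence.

Apply the ratio test: |a_{k+1}| / |a_k| = ((k+1)⁴ + 6(k+1) + 6)/(k⁴ + 6k + 6), which tends to 1 as k → ∞.
Successive powers of (u + 8) differ by 2, so the series converges when |u + 8|² · 1 < 1, i.e. |u + 8| < √(1) = 1. So R = 1.
Endpoint u = -7: the terms have absolute value of order k⁴, which does not tend to 0, so the series diverges by the divergence test.
Check u = -9: the terms have absolute value of order k⁴, which does not tend to 0, so the series diverges by the divergence test.

(-9, -7)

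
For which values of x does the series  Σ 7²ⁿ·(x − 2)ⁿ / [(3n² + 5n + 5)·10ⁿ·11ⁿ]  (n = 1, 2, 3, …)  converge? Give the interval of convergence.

Apply the ratio test: |a_{n+1}| / |a_n| = [(3n² + 5n + 5)/(3(n+1)² + 5(n+1) + 5)] · 49/(10·11), which tends to 49/110 as n → ∞.
The series converges when 49/110 · |x − 2| < 1, giving R = 110/49.
Endpoint x = 208/49: the series is dominated by a constant times Σ 1/n², which converges (p = 2 > 1).
When x = -12/49, the terms are on the order of 1/n², so the series converges absolutely by comparison with the p-series (p = 2 > 1).

[-12/49, 208/49]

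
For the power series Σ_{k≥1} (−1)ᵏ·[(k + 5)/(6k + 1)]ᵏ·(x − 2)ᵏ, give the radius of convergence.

Applying the root test, |a_k|^(1/k) = (k + 5)/(6k + 1) → 1/6.
Convergence for |x − 2| · 1/6 < 1, i.e. |x − 2| < 6. So R = 6.

R = 6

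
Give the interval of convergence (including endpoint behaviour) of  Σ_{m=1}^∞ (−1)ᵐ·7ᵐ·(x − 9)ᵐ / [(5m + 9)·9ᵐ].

(54/7, 72/7]

The ratio of consecutive coefficients is [(5m + 9)/(5(m+1) + 9)] · 7/9 → 7/9.
Hence the series converges for |x − 9| < 1/(7/9) = 9/7, so the radius of convergence is 9/7.
When x = 72/7, an alternating series whose terms decrease to 0 in absolute value, so it converges by the Leibniz criterion.
Endpoint x = 54/7: the terms behave like c/m; limit comparison with the harmonic series gives divergence.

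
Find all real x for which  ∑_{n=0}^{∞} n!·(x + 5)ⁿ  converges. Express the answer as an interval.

{-5}

Apply the ratio test: |a_{n+1}| / |a_n| = (n+1), which tends to ∞ as n → ∞.
The terms grow without bound for any (x + 5) ≠ 0, so R = 0 (convergence only at x = -5).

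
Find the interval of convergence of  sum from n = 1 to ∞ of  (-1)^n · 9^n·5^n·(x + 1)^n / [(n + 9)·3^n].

Apply the ratio test: |a_{n+1}| / |a_n| = [(n + 9)/((n+1) + 9)] · 9·5/3, which tends to 15 as n → ∞.
Convergence for |x + 1| · 15 < 1, i.e. |x + 1| < 1/15. So R = 1/15.
Check x = -14/15: an alternating series whose terms decrease to 0 in absolute value, so it converges by the Leibniz criterion.
When x = -16/15, the terms behave like c/n; limit comparison with the harmonic series gives divergence.

(-16/15, -14/15]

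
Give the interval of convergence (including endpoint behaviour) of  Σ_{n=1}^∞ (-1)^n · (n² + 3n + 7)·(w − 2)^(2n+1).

(1, 3)

By the ratio test, |a_{n+1}/a_n| = ((n+1)² + 3(n+1) + 7)/(n² + 3n + 7) → 1.
Successive powers of (w − 2) differ by 2, so the series converges when |w − 2|² · 1 < 1, i.e. |w − 2| < √(1) = 1. So R = 1.
When w = 3, the terms have absolute value of order n², which does not tend to 0, so the series diverges by the divergence test.
Check w = 1: the n-th term does not approach 0; divergence by the term test.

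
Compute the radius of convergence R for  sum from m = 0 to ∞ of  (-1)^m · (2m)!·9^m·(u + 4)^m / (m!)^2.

Ratio test: |a_{m+1}/a_m| = (2m+1)·(2m+2)/(m+1)² · 9 → 36 as m → ∞.
Convergence for |u + 4| · 36 < 1, i.e. |u + 4| < 1/36. So R = 1/36.

R = 1/36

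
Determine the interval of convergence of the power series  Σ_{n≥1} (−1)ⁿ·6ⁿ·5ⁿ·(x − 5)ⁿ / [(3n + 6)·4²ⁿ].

Ratio test: |a_{n+1}/a_n| = [(3n + 6)/(3(n+1) + 6)] · 6·5/16 → 15/8 as n → ∞.
Thus R = 1/(15/8) = 8/15.
At x = 83/15: convergence follows from the alternating series test (terms decrease monotonically to 0).
Check x = 67/15: the terms are asymptotic to a nonzero constant times 1/n, so the series diverges by limit comparison with Σ 1/n.

(67/15, 83/15]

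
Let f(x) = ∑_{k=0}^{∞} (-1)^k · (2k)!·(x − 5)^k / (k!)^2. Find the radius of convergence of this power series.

Ratio test: |a_{k+1}/a_k| = (2k+1)·(2k+2)/(k+1)² → 4 as k → ∞.
Hence the series converges for |x − 5| < 1/(4) = 1/4, so the radius of convergence is 1/4.

R = 1/4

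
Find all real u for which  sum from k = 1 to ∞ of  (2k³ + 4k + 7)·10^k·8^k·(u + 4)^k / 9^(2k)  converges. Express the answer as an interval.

(-401/80, -239/80)

Ratio test: |a_{k+1}/a_k| = [(2(k+1)³ + 4(k+1) + 7)/(2k³ + 4k + 7)] · 10·8/81 → 80/81 as k → ∞.
The series converges when 80/81 · |u + 4| < 1, giving R = 81/80.
At u = -239/80: the terms do not tend to 0, so the series diverges.
When u = -401/80, the terms do not tend to 0, so the series diverges.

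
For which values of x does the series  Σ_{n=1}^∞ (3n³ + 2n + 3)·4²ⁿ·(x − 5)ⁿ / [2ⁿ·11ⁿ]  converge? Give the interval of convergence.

(29/8, 51/8)

The ratio of consecutive coefficients is [(3(n+1)³ + 2(n+1) + 3)/(3n³ + 2n + 3)] · 16/(2·11) → 8/11.
Hence the series converges for |x − 5| < 1/(8/11) = 11/8, so the radius of convergence is 11/8.
When x = 51/8, the terms have absolute value of order n³, which does not tend to 0, so the series diverges by the divergence test.
Endpoint x = 29/8: the n-th term does not approach 0; divergence by the term test.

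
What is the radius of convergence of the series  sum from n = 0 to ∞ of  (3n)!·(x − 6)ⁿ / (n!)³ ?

R = 1/27

Ratio test: |a_{n+1}/a_n| = (3n+1)·(3n+2)·(3n+3)/(n+1)³ → 27 as n → ∞.
Thus R = 1/(27) = 1/27.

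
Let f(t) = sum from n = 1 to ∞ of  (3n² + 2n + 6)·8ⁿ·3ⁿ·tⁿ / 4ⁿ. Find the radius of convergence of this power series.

The ratio of consecutive coefficients is [(3(n+1)² + 2(n+1) + 6)/(3n² + 2n + 6)] · 8·3/4 → 6.
Hence the series converges for |t| < 1/(6) = 1/6, so the radius of convergence is 1/6.

R = 1/6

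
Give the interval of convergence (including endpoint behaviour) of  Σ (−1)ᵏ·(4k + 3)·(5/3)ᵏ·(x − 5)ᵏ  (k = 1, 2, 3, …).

(22/5, 28/5)

Ratio test: |a_{k+1}/a_k| = [(4(k+1) + 3)/(4k + 3)] · 5/3 → 5/3 as k → ∞.
Hence the series converges for |x − 5| < 1/(5/3) = 3/5, so the radius of convergence is 3/5.
When x = 28/5, the terms have absolute value of order k, which does not tend to 0, so the series diverges by the divergence test.
At x = 22/5: the terms have absolute value of order k, which does not tend to 0, so the series diverges by the divergence test.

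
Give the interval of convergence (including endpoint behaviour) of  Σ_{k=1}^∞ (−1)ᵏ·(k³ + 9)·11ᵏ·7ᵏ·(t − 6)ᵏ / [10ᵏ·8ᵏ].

Apply the ratio test: |a_{k+1}| / |a_k| = [((k+1)³ + 9)/(k³ + 9)] · 11·7/(10·8), which tends to 77/80 as k → ∞.
Thus R = 1/(77/80) = 80/77.
Endpoint t = 542/77: the k-th term does not approach 0; divergence by the term test.
Endpoint t = 382/77: the terms do not tend to 0, so the series diverges.

(382/77, 542/77)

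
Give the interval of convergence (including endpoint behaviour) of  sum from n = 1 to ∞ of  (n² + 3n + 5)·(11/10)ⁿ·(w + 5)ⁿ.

(-65/11, -45/11)

By the ratio test, |a_{n+1}/a_n| = [((n+1)² + 3(n+1) + 5)/(n² + 3n + 5)] · 11/10 → 11/10.
Hence the series converges for |w + 5| < 1/(11/10) = 10/11, so the radius of convergence is 10/11.
Check w = -45/11: the terms have absolute value of order n², which does not tend to 0, so the series diverges by the divergence test.
Endpoint w = -65/11: the terms have absolute value of order n², which does not tend to 0, so the series diverges by the divergence test.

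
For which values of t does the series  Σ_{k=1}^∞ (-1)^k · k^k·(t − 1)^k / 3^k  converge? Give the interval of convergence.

By the Cauchy root test, |a_k|^(1/k) = k/3 → ∞.
The root grows without bound, so R = 0 (convergence only at t = 1).

{1}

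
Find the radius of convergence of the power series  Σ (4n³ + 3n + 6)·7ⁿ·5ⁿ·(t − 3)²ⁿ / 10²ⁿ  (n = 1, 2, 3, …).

The ratio of consecutive coefficients is [(4(n+1)³ + 3(n+1) + 6)/(4n³ + 3n + 6)] · 7·5/100 → 7/20.
Writing y = (t − 3)², the series in y has radius 20/7, so |t − 3| < √(20/7) and R = 2√35/7.

R = 2√35/7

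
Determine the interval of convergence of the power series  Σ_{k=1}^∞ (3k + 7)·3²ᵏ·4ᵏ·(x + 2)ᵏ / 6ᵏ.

(-13/6, -11/6)

Ratio test: |a_{k+1}/a_k| = [(3(k+1) + 7)/(3k + 7)] · 9·4/6 → 6 as k → ∞.
Hence the series converges for |x + 2| < 1/(6) = 1/6, so the radius of convergence is 1/6.
Endpoint x = -11/6: the terms do not tend to 0, so the series diverges.
When x = -13/6, the k-th term does not approach 0; divergence by the term test.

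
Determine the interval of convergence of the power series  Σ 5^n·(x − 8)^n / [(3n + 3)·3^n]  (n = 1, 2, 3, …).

The ratio of consecutive coefficients is [(3n + 3)/(3(n+1) + 3)] · 5/3 → 5/3.
The series converges when 5/3 · |x − 8| < 1, giving R = 3/5.
When x = 43/5, comparison with the harmonic series Σ 1/n shows the series diverges.
Endpoint x = 37/5: an alternating series whose terms decrease to 0 in absolute value, so it converges by the Leibniz criterion.

[37/5, 43/5)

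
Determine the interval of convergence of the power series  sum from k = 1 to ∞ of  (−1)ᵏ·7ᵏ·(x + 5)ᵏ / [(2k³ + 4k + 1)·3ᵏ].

The ratio of consecutive coefficients is [(2k³ + 4k + 1)/(2(k+1)³ + 4(k+1) + 1)] · 7/3 → 7/3.
The series converges when 7/3 · |x + 5| < 1, giving R = 3/7.
Endpoint x = -32/7: absolute convergence follows by limit comparison with Σ 1/k³.
Check x = -38/7: absolute convergence follows by limit comparison with Σ 1/k³.

[-38/7, -32/7]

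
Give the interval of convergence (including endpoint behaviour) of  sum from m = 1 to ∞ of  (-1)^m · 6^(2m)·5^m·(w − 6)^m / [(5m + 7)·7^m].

The ratio of consecutive coefficients is [(5m + 7)/(5(m+1) + 7)] · 36·5/7 → 180/7.
Hence the series converges for |w − 6| < 1/(180/7) = 7/180, so the radius of convergence is 7/180.
At w = 1087/180: the terms alternate in sign and decrease monotonically to 0 in absolute value (size ~ c/m), so the alternating series test gives convergence.
Check w = 1073/180: the terms behave like c/m; limit comparison with the harmonic series gives divergence.

(1073/180, 1087/180]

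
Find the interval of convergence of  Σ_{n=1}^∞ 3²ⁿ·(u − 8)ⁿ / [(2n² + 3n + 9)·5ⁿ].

Apply the ratio test: |a_{n+1}| / |a_n| = [(2n² + 3n + 9)/(2(n+1)² + 3(n+1) + 9)] · 9/5, which tends to 9/5 as n → ∞.
Hence the series converges for |u − 8| < 1/(9/5) = 5/9, so the radius of convergence is 5/9.
Check u = 77/9: the series is dominated by a constant times Σ 1/n², which converges (p = 2 > 1).
Endpoint u = 67/9: the terms are on the order of 1/n², so the series converges absolutely by comparison with the p-series (p = 2 > 1).

[67/9, 77/9]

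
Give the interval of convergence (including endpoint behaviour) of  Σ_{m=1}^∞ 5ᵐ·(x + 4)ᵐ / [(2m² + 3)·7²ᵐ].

Apply the ratio test: |a_{m+1}| / |a_m| = [(2m² + 3)/(2(m+1)² + 3)] · 5/49, which tends to 5/49 as m → ∞.
Convergence for |x + 4| · 5/49 < 1, i.e. |x + 4| < 49/5. So R = 49/5.
At x = 29/5: the series is dominated by a constant times Σ 1/m², which converges (p = 2 > 1).
At x = -69/5: the terms are on the order of 1/m², so the series converges absolutely by comparison with the p-series (p = 2 > 1).

[-69/5, 29/5]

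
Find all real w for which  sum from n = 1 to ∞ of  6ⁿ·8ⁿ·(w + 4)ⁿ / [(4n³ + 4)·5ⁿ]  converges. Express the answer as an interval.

Apply the ratio test: |a_{n+1}| / |a_n| = [(4n³ + 4)/(4(n+1)³ + 4)] · 6·8/5, which tends to 48/5 as n → ∞.
Thus R = 1/(48/5) = 5/48.
Endpoint w = -187/48: the terms are on the order of 1/n³, so the series converges absolutely by comparison with the p-series (p = 3 > 1).
Check w = -197/48: absolute convergence follows by limit comparison with Σ 1/n³.

[-197/48, -187/48]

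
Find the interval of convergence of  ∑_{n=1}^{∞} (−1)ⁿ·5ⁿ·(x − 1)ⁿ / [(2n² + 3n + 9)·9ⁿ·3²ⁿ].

The ratio of consecutive coefficients is [(2n² + 3n + 9)/(2(n+1)² + 3(n+1) + 9)] · 5/(9·9) → 5/81.
Thus R = 1/(5/81) = 81/5.
At x = 86/5: the series is dominated by a constant times Σ 1/n², which converges (p = 2 > 1).
When x = -76/5, the terms are on the order of 1/n², so the series converges absolutely by comparison with the p-series (p = 2 > 1).

[-76/5, 86/5]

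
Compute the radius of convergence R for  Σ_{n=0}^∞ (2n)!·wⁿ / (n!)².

R = 1/4

By the ratio test, |a_{n+1}/a_n| = (2n+1)·(2n+2)/(n+1)² → 4.
The series converges when 4 · |w| < 1, giving R = 1/4.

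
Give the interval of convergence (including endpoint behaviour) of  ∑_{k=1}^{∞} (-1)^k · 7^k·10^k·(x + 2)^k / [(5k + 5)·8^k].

Ratio test: |a_{k+1}/a_k| = [(5k + 5)/(5(k+1) + 5)] · 7·10/8 → 35/4 as k → ∞.
The series converges when 35/4 · |x + 2| < 1, giving R = 4/35.
Check x = -66/35: the terms alternate in sign and decrease monotonically to 0 in absolute value (size ~ c/k), so the alternating series test gives convergence.
Check x = -74/35: the terms are asymptotic to a nonzero constant times 1/k, so the series diverges by limit comparison with Σ 1/k.

(-74/35, -66/35]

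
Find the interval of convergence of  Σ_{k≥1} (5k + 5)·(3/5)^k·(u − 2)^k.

Ratio test: |a_{k+1}/a_k| = [(5(k+1) + 5)/(5k + 5)] · 3/5 → 3/5 as k → ∞.
The series converges when 3/5 · |u − 2| < 1, giving R = 5/3.
Check u = 11/3: the k-th term does not approach 0; divergence by the term test.
Endpoint u = 1/3: the k-th term does not approach 0; divergence by the term test.

(1/3, 11/3)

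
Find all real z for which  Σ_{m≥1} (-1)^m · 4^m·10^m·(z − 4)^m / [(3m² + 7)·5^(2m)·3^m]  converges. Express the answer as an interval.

[17/8, 47/8]

The ratio of consecutive coefficients is [(3m² + 7)/(3(m+1)² + 7)] · 4·10/(25·3) → 8/15.
Convergence for |z − 4| · 8/15 < 1, i.e. |z − 4| < 15/8. So R = 15/8.
When z = 47/8, absolute convergence follows by limit comparison with Σ 1/m².
Endpoint z = 17/8: the terms are on the order of 1/m², so the series converges absolutely by comparison with the p-series (p = 2 > 1).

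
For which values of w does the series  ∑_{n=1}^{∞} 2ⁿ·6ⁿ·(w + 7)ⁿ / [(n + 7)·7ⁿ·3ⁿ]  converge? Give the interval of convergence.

The ratio of consecutive coefficients is [(n + 7)/((n+1) + 7)] · 2·6/(7·3) → 4/7.
The series converges when 4/7 · |w + 7| < 1, giving R = 7/4.
When w = -21/4, the terms are asymptotic to a nonzero constant times 1/n, so the series diverges by limit comparison with Σ 1/n.
When w = -35/4, an alternating series whose terms decrease to 0 in absolute value, so it converges by the Leibniz criterion.

[-35/4, -21/4)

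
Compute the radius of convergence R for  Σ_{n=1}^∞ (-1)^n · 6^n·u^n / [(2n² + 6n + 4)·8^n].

The ratio of consecutive coefficients is [(2n² + 6n + 4)/(2(n+1)² + 6(n+1) + 4)] · 6/8 → 3/4.
The series converges when 3/4 · |u| < 1, giving R = 4/3.

R = 4/3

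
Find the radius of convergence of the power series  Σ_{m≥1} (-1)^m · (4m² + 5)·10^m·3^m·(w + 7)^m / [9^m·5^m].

The ratio of consecutive coefficients is [(4(m+1)² + 5)/(4m² + 5)] · 10·3/(9·5) → 2/3.
Convergence for |w + 7| · 2/3 < 1, i.e. |w + 7| < 3/2. So R = 3/2.

R = 3/2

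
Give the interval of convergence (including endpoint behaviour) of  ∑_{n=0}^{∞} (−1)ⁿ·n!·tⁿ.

{0}

Apply the ratio test: |a_{n+1}| / |a_n| = (n+1), which tends to ∞ as n → ∞.
The ratio grows without bound, so the series diverges whenever t ≠ 0; it converges only at t = 0. R = 0.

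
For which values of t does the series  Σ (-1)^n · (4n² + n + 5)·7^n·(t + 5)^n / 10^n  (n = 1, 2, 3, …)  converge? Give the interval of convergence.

(-45/7, -25/7)

Apply the ratio test: |a_{n+1}| / |a_n| = [(4(n+1)² + (n+1) + 5)/(4n² + n + 5)] · 7/10, which tends to 7/10 as n → ∞.
Hence the series converges for |t + 5| < 1/(7/10) = 10/7, so the radius of convergence is 10/7.
When t = -25/7, the terms do not tend to 0, so the series diverges.
At t = -45/7: the terms do not tend to 0, so the series diverges.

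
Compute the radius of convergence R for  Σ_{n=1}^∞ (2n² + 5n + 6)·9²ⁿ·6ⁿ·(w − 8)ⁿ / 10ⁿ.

The ratio of consecutive coefficients is [(2(n+1)² + 5(n+1) + 6)/(2n² + 5n + 6)] · 81·6/10 → 243/5.
Convergence for |w − 8| · 243/5 < 1, i.e. |w − 8| < 5/243. So R = 5/243.

R = 5/243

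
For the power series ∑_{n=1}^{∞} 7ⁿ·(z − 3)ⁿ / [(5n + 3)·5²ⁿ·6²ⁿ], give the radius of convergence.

R = 900/7

By the ratio test, |a_{n+1}/a_n| = [(5n + 3)/(5(n+1) + 3)] · 7/(25·36) → 7/900.
Hence the series converges for |z − 3| < 1/(7/900) = 900/7, so the radius of convergence is 900/7.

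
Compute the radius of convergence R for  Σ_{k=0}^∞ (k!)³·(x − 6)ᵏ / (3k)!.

The ratio of consecutive coefficients is (k+1)³/[(3k+1)·(3k+2)·(3k+3)] → 1/27.
Convergence for |x − 6| · 1/27 < 1, i.e. |x − 6| < 27. So R = 27.

R = 27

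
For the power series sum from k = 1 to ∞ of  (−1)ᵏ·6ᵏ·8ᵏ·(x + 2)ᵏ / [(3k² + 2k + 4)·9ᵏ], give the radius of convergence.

R = 3/16

By the ratio test, |a_{k+1}/a_k| = [(3k² + 2k + 4)/(3(k+1)² + 2(k+1) + 4)] · 6·8/9 → 16/3.
The series converges when 16/3 · |x + 2| < 1, giving R = 3/16.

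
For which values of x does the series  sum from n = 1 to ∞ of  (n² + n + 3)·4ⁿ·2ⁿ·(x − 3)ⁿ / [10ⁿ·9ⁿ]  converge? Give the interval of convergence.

(-33/4, 57/4)

By the ratio test, |a_{n+1}/a_n| = [((n+1)² + (n+1) + 3)/(n² + n + 3)] · 4·2/(10·9) → 4/45.
The series converges when 4/45 · |x − 3| < 1, giving R = 45/4.
Check x = 57/4: the n-th term does not approach 0; divergence by the term test.
When x = -33/4, the n-th term does not approach 0; divergence by the term test.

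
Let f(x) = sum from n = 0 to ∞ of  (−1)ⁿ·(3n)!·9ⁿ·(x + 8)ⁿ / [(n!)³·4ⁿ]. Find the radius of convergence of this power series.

R = 4/243

The ratio of consecutive coefficients is (3n+1)·(3n+2)·(3n+3)/(n+1)³ · 9/4 → 243/4.
Convergence for |x + 8| · 243/4 < 1, i.e. |x + 8| < 4/243. So R = 4/243.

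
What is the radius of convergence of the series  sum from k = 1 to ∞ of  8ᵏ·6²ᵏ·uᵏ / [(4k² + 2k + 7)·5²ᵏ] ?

The ratio of consecutive coefficients is [(4k² + 2k + 7)/(4(k+1)² + 2(k+1) + 7)] · 8·36/25 → 288/25.
Convergence for |u| · 288/25 < 1, i.e. |u| < 25/288. So R = 25/288.

R = 25/288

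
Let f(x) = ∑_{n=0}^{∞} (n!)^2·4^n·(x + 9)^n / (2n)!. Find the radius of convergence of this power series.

Apply the ratio test: |a_{n+1}| / |a_n| = (n+1)²/[(2n+1)·(2n+2)] · 4, which tends to 1 as n → ∞.
Convergence for |x + 9| < 1, so R = 1.

R = 1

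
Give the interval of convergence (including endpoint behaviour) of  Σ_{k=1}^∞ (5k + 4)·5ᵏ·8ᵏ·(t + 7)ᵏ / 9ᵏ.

(-289/40, -271/40)

Apply the ratio test: |a_{k+1}| / |a_k| = [(5(k+1) + 4)/(5k + 4)] · 5·8/9, which tends to 40/9 as k → ∞.
Thus R = 1/(40/9) = 9/40.
Endpoint t = -271/40: the terms have absolute value of order k, which does not tend to 0, so the series diverges by the divergence test.
When t = -289/40, the k-th term does not approach 0; divergence by the term test.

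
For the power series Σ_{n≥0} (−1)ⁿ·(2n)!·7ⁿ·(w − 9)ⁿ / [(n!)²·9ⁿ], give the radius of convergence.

R = 9/28

Ratio test: |a_{n+1}/a_n| = (2n+1)·(2n+2)/(n+1)² · 7/9 → 28/9 as n → ∞.
Thus R = 1/(28/9) = 9/28.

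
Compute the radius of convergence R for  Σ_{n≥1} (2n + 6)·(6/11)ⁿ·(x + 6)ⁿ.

By the ratio test, |a_{n+1}/a_n| = [(2(n+1) + 6)/(2n + 6)] · 6/11 → 6/11.
Hence the series converges for |x + 6| < 1/(6/11) = 11/6, so the radius of convergence is 11/6.

R = 11/6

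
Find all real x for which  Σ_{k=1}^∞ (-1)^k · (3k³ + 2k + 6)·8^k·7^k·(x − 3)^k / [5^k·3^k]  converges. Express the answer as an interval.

Apply the ratio test: |a_{k+1}| / |a_k| = [(3(k+1)³ + 2(k+1) + 6)/(3k³ + 2k + 6)] · 8·7/(5·3), which tends to 56/15 as k → ∞.
The series converges when 56/15 · |x − 3| < 1, giving R = 15/56.
Check x = 183/56: the terms have absolute value of order k³, which does not tend to 0, so the series diverges by the divergence test.
Check x = 153/56: the terms have absolute value of order k³, which does not tend to 0, so the series diverges by the divergence test.

(153/56, 183/56)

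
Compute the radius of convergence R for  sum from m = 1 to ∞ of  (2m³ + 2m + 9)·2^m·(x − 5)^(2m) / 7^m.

R = √14/2

By the ratio test, |a_{m+1}/a_m| = [(2(m+1)³ + 2(m+1) + 9)/(2m³ + 2m + 9)] · 2/7 → 2/7.
Writing y = (x − 5)², the series in y has radius 7/2, so |x − 5| < √(7/2) and R = √14/2.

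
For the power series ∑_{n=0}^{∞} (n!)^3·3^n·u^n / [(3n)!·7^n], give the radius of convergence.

R = 63

By the ratio test, |a_{n+1}/a_n| = (n+1)³/[(3n+1)·(3n+2)·(3n+3)] · 3/7 → 1/63.
Convergence for |u| · 1/63 < 1, i.e. |u| < 63. So R = 63.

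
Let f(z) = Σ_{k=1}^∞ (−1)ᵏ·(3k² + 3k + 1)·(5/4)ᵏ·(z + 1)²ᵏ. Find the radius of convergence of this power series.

By the ratio test, |a_{k+1}/a_k| = [(3(k+1)² + 3(k+1) + 1)/(3k² + 3k + 1)] · 5/4 → 5/4.
Writing y = (z + 1)², the series in y has radius 4/5, so |z + 1| < √(4/5) and R = 2√5/5.

R = 2√5/5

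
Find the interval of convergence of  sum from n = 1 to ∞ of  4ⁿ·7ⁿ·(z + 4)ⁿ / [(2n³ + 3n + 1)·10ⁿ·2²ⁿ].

[-38/7, -18/7]

By the ratio test, |a_{n+1}/a_n| = [(2n³ + 3n + 1)/(2(n+1)³ + 3(n+1) + 1)] · 4·7/(10·4) → 7/10.
Thus R = 1/(7/10) = 10/7.
Endpoint z = -18/7: the series is dominated by a constant times Σ 1/n³, which converges (p = 3 > 1).
At z = -38/7: absolute convergence follows by limit comparison with Σ 1/n³.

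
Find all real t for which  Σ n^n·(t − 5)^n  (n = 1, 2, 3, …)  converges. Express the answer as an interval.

By the Cauchy root test, |a_n|^(1/n) = n → ∞.
The root grows without bound, so R = 0 (convergence only at t = 5).

{5}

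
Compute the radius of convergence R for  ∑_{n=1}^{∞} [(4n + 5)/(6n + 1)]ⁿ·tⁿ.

Applying the root test, |a_n|^(1/n) = (4n + 5)/(6n + 1) → 2/3.
Hence the series converges for |t| < 1/(2/3) = 3/2, so the radius of convergence is 3/2.

R = 3/2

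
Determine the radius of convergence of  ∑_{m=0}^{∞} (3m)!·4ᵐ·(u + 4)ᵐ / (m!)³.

R = 1/108

The ratio of consecutive coefficients is (3m+1)·(3m+2)·(3m+3)/(m+1)³ · 4 → 108.
Hence the series converges for |u + 4| < 1/(108) = 1/108, so the radius of convergence is 1/108.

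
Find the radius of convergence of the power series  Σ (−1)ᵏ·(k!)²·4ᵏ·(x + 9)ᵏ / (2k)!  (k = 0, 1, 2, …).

Apply the ratio test: |a_{k+1}| / |a_k| = (k+1)²/[(2k+1)·(2k+2)] · 4, which tends to 1 as k → ∞.
Convergence for |x + 9| < 1, so R = 1.

R = 1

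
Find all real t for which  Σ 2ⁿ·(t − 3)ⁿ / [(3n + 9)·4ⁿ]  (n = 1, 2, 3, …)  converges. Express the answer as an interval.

[1, 5)

By the ratio test, |a_{n+1}/a_n| = [(3n + 9)/(3(n+1) + 9)] · 2/4 → 1/2.
Hence the series converges for |t − 3| < 1/(1/2) = 2, so the radius of convergence is 2.
Endpoint t = 5: the terms are asymptotic to a nonzero constant times 1/n, so the series diverges by limit comparison with Σ 1/n.
Check t = 1: convergence follows from the alternating series test (terms decrease monotonically to 0).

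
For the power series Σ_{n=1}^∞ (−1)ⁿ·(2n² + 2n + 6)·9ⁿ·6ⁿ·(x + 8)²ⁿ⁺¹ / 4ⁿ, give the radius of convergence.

R = √6/9

By the ratio test, |a_{n+1}/a_n| = [(2(n+1)² + 2(n+1) + 6)/(2n² + 2n + 6)] · 9·6/4 → 27/2.
Successive powers of (x + 8) differ by 2, so the series converges when |x + 8|² · 27/2 < 1, i.e. |x + 8| < √(2/27). So R = √6/9.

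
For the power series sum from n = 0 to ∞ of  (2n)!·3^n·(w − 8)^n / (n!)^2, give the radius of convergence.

R = 1/12

The ratio of consecutive coefficients is (2n+1)·(2n+2)/(n+1)² · 3 → 12.
The series converges when 12 · |w − 8| < 1, giving R = 1/12.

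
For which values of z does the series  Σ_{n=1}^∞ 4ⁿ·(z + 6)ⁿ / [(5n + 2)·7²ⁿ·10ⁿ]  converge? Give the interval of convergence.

[-257/2, 233/2)

The ratio of consecutive coefficients is [(5n + 2)/(5(n+1) + 2)] · 4/(49·10) → 2/245.
Hence the series converges for |z + 6| < 1/(2/245) = 245/2, so the radius of convergence is 245/2.
Endpoint z = 233/2: the terms behave like c/n; limit comparison with the harmonic series gives divergence.
At z = -257/2: an alternating series whose terms decrease to 0 in absolute value, so it converges by the Leibniz criterion.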